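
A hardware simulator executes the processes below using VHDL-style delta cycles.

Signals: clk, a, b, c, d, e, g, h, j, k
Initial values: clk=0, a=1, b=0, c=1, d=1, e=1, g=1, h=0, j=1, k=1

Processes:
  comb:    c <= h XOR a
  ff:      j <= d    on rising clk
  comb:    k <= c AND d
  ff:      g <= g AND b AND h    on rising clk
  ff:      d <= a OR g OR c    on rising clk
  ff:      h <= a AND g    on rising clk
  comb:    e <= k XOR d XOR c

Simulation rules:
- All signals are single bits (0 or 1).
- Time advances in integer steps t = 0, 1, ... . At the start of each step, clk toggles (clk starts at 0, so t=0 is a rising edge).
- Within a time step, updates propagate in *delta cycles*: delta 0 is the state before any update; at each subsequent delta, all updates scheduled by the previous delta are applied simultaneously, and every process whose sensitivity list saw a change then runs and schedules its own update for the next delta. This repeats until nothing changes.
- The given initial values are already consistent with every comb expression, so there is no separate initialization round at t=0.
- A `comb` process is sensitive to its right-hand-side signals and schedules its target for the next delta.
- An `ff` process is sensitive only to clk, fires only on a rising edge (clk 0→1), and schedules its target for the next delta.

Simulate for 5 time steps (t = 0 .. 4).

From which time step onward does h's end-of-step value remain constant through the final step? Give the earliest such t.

2

t=0 Δ0: b=0 h=0 d=1 clk=0 c=1 g=1 j=1 a=1 k=1 e=1
  Δ1: clk:0→1
  Δ2: h:0→1, g:1→0
  Δ3: c:1→0
  Δ4: k:1→0, e:1→0
  Δ5: e:0→1
  (5Δ to stable)
t=1 Δ0: b=0 h=1 d=1 clk=1 c=0 g=0 j=1 a=1 k=0 e=1
  Δ1: clk:1→0
  (1Δ to stable)
t=2 Δ0: b=0 h=1 d=1 clk=0 c=0 g=0 j=1 a=1 k=0 e=1
  Δ1: clk:0→1
  Δ2: h:1→0
  Δ3: c:0→1
  Δ4: k:0→1, e:1→0
  Δ5: e:0→1
  (5Δ to stable)
t=3 Δ0: b=0 h=0 d=1 clk=1 c=1 g=0 j=1 a=1 k=1 e=1
  Δ1: clk:1→0
  (1Δ to stable)
t=4 Δ0: b=0 h=0 d=1 clk=0 c=1 g=0 j=1 a=1 k=1 e=1
  Δ1: clk:0→1
  (1Δ to stable)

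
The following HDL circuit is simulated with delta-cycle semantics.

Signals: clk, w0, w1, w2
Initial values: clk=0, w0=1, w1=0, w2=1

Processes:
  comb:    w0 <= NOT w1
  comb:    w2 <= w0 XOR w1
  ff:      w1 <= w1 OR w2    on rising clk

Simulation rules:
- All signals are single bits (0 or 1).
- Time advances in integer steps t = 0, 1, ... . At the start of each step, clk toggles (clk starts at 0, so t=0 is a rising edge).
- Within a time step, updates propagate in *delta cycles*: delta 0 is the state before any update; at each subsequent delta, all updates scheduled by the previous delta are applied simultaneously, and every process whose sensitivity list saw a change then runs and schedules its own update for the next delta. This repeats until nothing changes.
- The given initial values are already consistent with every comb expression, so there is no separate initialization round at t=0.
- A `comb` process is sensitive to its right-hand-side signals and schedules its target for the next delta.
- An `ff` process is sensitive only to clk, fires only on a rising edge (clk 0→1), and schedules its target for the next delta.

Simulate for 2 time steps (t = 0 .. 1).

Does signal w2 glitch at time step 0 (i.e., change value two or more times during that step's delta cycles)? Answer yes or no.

t=0 Δ0: w0=1 w1=0 w2=1 clk=0
  Δ1: clk:0→1
  Δ2: w1:0→1
  Δ3: w0:1→0, w2:1→0
  Δ4: w2:0→1
  (4Δ to stable)
t=1 Δ0: w0=0 w1=1 w2=1 clk=1
  Δ1: clk:1→0
  (1Δ to stable)

yes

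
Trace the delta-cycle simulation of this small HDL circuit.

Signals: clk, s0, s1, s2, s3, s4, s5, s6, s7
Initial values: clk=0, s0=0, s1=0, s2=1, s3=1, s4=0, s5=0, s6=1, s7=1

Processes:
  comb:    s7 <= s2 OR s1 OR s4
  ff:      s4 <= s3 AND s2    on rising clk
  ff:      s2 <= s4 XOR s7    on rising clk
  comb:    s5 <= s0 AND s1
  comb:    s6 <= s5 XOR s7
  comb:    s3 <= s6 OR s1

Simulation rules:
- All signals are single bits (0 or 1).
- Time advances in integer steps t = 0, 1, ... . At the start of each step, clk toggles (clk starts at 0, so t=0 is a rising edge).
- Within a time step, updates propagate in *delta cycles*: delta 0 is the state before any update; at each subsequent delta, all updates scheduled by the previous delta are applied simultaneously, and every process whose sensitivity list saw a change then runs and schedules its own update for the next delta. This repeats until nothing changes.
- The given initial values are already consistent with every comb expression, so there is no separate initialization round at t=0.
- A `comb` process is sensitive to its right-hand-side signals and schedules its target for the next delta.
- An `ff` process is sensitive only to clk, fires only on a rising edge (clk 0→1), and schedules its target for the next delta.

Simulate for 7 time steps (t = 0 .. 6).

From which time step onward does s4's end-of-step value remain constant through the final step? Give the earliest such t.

[bits: s4,s3,s6,clk,s7,s0,s2,s5,s1]
t=0: Δ0=011010100 Δ1=011110100 Δ2=111110100 | 2Δ
t=1: Δ0=111110100 Δ1=111010100 | 1Δ
t=2: Δ0=111010100 Δ1=111110100 Δ2=111110000 | 2Δ
t=3: Δ0=111110000 Δ1=111010000 | 1Δ
t=4: Δ0=111010000 Δ1=111110000 Δ2=011110000 Δ3=011100000 Δ4=010100000 Δ5=000100000 | 5Δ
t=5: Δ0=000100000 Δ1=000000000 | 1Δ
t=6: Δ0=000000000 Δ1=000100000 | 1Δ

4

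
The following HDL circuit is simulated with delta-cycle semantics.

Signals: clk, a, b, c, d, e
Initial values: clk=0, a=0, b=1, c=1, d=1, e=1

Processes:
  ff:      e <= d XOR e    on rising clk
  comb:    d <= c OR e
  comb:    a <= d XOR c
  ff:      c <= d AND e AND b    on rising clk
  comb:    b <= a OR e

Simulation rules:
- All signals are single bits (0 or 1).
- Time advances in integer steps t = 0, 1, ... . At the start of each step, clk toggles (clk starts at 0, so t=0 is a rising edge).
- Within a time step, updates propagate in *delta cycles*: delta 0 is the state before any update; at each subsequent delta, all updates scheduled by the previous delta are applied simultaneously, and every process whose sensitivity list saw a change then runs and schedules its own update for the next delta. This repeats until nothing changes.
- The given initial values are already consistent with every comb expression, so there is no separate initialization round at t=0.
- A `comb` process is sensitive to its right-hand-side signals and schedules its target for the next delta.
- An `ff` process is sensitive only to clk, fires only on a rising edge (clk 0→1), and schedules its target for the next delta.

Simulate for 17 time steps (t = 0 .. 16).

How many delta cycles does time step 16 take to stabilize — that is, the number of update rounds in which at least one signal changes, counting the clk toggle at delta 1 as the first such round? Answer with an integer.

[bits: c,b,a,d,e,clk]
t=0: Δ0=110110 Δ1=110111 Δ2=110101 Δ3=100101 | 3Δ
t=1: Δ0=100101 Δ1=100100 | 1Δ
t=2: Δ0=100100 Δ1=100101 Δ2=000111 Δ3=011111 | 3Δ
t=3: Δ0=011111 Δ1=011110 | 1Δ
t=4: Δ0=011110 Δ1=011111 Δ2=111101 Δ3=110101 Δ4=100101 | 4Δ
t=5: Δ0=100101 Δ1=100100 | 1Δ
t=6: Δ0=100100 Δ1=100101 Δ2=000111 Δ3=011111 | 3Δ
t=7: Δ0=011111 Δ1=011110 | 1Δ
t=8: Δ0=011110 Δ1=011111 Δ2=111101 Δ3=110101 Δ4=100101 | 4Δ
t=9: Δ0=100101 Δ1=100100 | 1Δ
t=10: Δ0=100100 Δ1=100101 Δ2=000111 Δ3=011111 | 3Δ
t=11: Δ0=011111 Δ1=011110 | 1Δ
t=12: Δ0=011110 Δ1=011111 Δ2=111101 Δ3=110101 Δ4=100101 | 4Δ
t=13: Δ0=100101 Δ1=100100 | 1Δ
t=14: Δ0=100100 Δ1=100101 Δ2=000111 Δ3=011111 | 3Δ
t=15: Δ0=011111 Δ1=011110 | 1Δ
t=16: Δ0=011110 Δ1=011111 Δ2=111101 Δ3=110101 Δ4=100101 | 4Δ

4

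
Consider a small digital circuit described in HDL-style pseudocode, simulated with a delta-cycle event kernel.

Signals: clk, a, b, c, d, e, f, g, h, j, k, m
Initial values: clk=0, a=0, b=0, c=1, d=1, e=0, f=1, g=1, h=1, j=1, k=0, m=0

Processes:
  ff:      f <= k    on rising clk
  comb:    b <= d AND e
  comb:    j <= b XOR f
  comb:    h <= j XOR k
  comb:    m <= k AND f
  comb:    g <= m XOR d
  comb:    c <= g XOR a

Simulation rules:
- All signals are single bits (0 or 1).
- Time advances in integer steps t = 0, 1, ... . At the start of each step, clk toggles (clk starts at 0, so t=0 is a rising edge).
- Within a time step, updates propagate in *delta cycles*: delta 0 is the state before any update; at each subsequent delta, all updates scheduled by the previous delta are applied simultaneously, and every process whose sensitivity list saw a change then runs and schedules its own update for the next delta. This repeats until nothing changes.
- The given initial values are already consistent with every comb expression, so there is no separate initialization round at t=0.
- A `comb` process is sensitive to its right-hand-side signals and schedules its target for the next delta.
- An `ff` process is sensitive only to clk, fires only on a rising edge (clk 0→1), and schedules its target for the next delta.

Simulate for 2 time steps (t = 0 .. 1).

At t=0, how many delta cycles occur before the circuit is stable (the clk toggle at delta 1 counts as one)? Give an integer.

t=0 Δ0: b=0 d=1 g=1 k=0 f=1 j=1 c=1 e=0 h=1 a=0 m=0 clk=0
  Δ1: clk:0→1
  Δ2: f:1→0
  Δ3: j:1→0
  Δ4: h:1→0
  (4Δ to stable)
t=1 Δ0: b=0 d=1 g=1 k=0 f=0 j=0 c=1 e=0 h=0 a=0 m=0 clk=1
  Δ1: clk:1→0
  (1Δ to stable)

4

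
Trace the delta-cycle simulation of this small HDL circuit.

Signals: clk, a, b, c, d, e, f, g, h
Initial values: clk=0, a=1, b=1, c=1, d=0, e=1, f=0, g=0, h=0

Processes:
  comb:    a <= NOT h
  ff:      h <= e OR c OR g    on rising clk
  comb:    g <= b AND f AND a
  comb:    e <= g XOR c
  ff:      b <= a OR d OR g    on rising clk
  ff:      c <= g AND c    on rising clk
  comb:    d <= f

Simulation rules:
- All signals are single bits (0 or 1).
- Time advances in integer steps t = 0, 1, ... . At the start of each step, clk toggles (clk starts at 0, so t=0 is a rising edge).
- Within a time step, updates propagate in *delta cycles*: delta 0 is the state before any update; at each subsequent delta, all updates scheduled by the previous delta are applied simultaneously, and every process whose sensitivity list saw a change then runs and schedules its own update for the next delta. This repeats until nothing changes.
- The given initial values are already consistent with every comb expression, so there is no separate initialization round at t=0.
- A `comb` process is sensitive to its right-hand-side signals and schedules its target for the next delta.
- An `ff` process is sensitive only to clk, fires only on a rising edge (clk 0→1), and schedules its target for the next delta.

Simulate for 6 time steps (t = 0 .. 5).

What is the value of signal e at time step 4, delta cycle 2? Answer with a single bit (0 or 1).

[bits: b,h,f,e,c,g,a,clk,d]
t=0: Δ0=100110100 Δ1=100110110 Δ2=110100110 Δ3=110000010 | 3Δ
t=1: Δ0=110000010 Δ1=110000000 | 1Δ
t=2: Δ0=110000000 Δ1=110000010 Δ2=000000010 Δ3=000000110 | 3Δ
t=3: Δ0=000000110 Δ1=000000100 | 1Δ
t=4: Δ0=000000100 Δ1=000000110 Δ2=100000110 | 2Δ
t=5: Δ0=100000110 Δ1=100000100 | 1Δ

0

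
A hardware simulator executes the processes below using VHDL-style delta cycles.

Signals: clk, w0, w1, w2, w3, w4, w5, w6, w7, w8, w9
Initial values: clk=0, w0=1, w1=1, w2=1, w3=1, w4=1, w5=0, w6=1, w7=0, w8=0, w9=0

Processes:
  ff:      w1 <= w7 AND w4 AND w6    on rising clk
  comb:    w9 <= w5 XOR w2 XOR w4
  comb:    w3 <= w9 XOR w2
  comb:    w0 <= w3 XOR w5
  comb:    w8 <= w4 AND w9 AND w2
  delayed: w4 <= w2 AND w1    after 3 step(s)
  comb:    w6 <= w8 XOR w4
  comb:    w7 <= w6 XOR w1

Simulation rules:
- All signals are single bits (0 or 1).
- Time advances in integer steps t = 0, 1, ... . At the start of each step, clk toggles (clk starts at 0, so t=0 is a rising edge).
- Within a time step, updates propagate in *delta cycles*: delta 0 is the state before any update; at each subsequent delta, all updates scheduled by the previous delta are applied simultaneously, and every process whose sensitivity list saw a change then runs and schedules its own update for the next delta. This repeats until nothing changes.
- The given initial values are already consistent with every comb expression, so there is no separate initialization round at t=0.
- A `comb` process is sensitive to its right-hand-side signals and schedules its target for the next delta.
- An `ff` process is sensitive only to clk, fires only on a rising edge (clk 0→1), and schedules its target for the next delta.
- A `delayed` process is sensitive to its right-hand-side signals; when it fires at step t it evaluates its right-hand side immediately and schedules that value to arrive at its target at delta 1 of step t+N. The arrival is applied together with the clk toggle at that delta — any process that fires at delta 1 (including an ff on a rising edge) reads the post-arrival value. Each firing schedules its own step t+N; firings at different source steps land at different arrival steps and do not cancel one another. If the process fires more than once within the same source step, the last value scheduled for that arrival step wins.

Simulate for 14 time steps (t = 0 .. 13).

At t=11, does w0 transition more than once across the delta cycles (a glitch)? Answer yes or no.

[bits: w0,w7,w2,w6,clk,w9,w1,w8,w4,w3,w5]
t=0: Δ0=10110010110 Δ1=10111010110 Δ2=10111000110 Δ3=11111000110 | 3Δ
t=1: Δ0=11111000110 Δ1=11110000110 | 1Δ
t=2: Δ0=11110000110 Δ1=11111000110 Δ2=11111010110 Δ3=10111010110 | 3Δ
t=3: Δ0=10111010110 Δ1=10110010010 Δ2=10100110010 Δ3=11100110000 Δ4=01100110000 | 4Δ
t=4: Δ0=01100110000 Δ1=01101110000 Δ2=01101100000 Δ3=00101100000 | 3Δ
t=5: Δ0=00101100000 Δ1=00100100100 Δ2=00110001100 Δ3=01100000110 Δ4=10110000110 Δ5=11110000110 | 5Δ
t=6: Δ0=11110000110 Δ1=11111000110 Δ2=11111010110 Δ3=10111010110 | 3Δ
t=7: Δ0=10111010110 Δ1=10110010010 Δ2=10100110010 Δ3=11100110000 Δ4=01100110000 | 4Δ
t=8: Δ0=01100110000 Δ1=01101110000 Δ2=01101100000 Δ3=00101100000 | 3Δ
t=9: Δ0=00101100000 Δ1=00100100100 Δ2=00110001100 Δ3=01100000110 Δ4=10110000110 Δ5=11110000110 | 5Δ
t=10: Δ0=11110000110 Δ1=11111000110 Δ2=11111010110 Δ3=10111010110 | 3Δ
t=11: Δ0=10111010110 Δ1=10110010010 Δ2=10100110010 Δ3=11100110000 Δ4=01100110000 | 4Δ
t=12: Δ0=01100110000 Δ1=01101110000 Δ2=01101100000 Δ3=00101100000 | 3Δ
t=13: Δ0=00101100000 Δ1=00100100100 Δ2=00110001100 Δ3=01100000110 Δ4=10110000110 Δ5=11110000110 | 5Δ

no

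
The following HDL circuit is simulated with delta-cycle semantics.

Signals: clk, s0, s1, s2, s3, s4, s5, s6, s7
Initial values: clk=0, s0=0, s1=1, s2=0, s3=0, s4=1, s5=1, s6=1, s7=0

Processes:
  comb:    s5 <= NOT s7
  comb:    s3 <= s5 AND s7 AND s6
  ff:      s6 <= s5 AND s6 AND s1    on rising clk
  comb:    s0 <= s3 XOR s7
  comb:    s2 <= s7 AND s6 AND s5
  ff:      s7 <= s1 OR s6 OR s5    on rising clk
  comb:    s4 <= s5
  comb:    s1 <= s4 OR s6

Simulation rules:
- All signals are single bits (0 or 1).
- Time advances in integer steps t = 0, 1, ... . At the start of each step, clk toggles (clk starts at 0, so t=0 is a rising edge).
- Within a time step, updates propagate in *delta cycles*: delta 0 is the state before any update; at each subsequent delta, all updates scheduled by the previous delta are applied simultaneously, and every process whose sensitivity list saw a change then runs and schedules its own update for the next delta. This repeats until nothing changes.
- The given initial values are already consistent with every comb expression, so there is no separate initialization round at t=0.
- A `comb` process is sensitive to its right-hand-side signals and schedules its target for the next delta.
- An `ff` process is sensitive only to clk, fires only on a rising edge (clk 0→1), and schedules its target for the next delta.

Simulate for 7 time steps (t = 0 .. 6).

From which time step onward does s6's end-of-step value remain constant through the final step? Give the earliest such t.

2

t0.Δ0 clk=0 s3=0 s2=0 s6=1 s5=1 s0=0 s7=0 s4=1 s1=1
t0.Δ1 clk=1 s3=0 s2=0 s6=1 s5=1 s0=0 s7=0 s4=1 s1=1
t0.Δ2 clk=1 s3=0 s2=0 s6=1 s5=1 s0=0 s7=1 s4=1 s1=1
t0.Δ3 clk=1 s3=1 s2=1 s6=1 s5=0 s0=1 s7=1 s4=1 s1=1
t0.Δ4 clk=1 s3=0 s2=0 s6=1 s5=0 s0=0 s7=1 s4=0 s1=1
t0.Δ5 clk=1 s3=0 s2=0 s6=1 s5=0 s0=1 s7=1 s4=0 s1=1
t1.Δ0 clk=1 s3=0 s2=0 s6=1 s5=0 s0=1 s7=1 s4=0 s1=1
t1.Δ1 clk=0 s3=0 s2=0 s6=1 s5=0 s0=1 s7=1 s4=0 s1=1
t2.Δ0 clk=0 s3=0 s2=0 s6=1 s5=0 s0=1 s7=1 s4=0 s1=1
t2.Δ1 clk=1 s3=0 s2=0 s6=1 s5=0 s0=1 s7=1 s4=0 s1=1
t2.Δ2 clk=1 s3=0 s2=0 s6=0 s5=0 s0=1 s7=1 s4=0 s1=1
t2.Δ3 clk=1 s3=0 s2=0 s6=0 s5=0 s0=1 s7=1 s4=0 s1=0
t3.Δ0 clk=1 s3=0 s2=0 s6=0 s5=0 s0=1 s7=1 s4=0 s1=0
t3.Δ1 clk=0 s3=0 s2=0 s6=0 s5=0 s0=1 s7=1 s4=0 s1=0
t4.Δ0 clk=0 s3=0 s2=0 s6=0 s5=0 s0=1 s7=1 s4=0 s1=0
t4.Δ1 clk=1 s3=0 s2=0 s6=0 s5=0 s0=1 s7=1 s4=0 s1=0
t4.Δ2 clk=1 s3=0 s2=0 s6=0 s5=0 s0=1 s7=0 s4=0 s1=0
t4.Δ3 clk=1 s3=0 s2=0 s6=0 s5=1 s0=0 s7=0 s4=0 s1=0
t4.Δ4 clk=1 s3=0 s2=0 s6=0 s5=1 s0=0 s7=0 s4=1 s1=0
t4.Δ5 clk=1 s3=0 s2=0 s6=0 s5=1 s0=0 s7=0 s4=1 s1=1
t5.Δ0 clk=1 s3=0 s2=0 s6=0 s5=1 s0=0 s7=0 s4=1 s1=1
t5.Δ1 clk=0 s3=0 s2=0 s6=0 s5=1 s0=0 s7=0 s4=1 s1=1
t6.Δ0 clk=0 s3=0 s2=0 s6=0 s5=1 s0=0 s7=0 s4=1 s1=1
t6.Δ1 clk=1 s3=0 s2=0 s6=0 s5=1 s0=0 s7=0 s4=1 s1=1
t6.Δ2 clk=1 s3=0 s2=0 s6=0 s5=1 s0=0 s7=1 s4=1 s1=1
t6.Δ3 clk=1 s3=0 s2=0 s6=0 s5=0 s0=1 s7=1 s4=1 s1=1
t6.Δ4 clk=1 s3=0 s2=0 s6=0 s5=0 s0=1 s7=1 s4=0 s1=1
t6.Δ5 clk=1 s3=0 s2=0 s6=0 s5=0 s0=1 s7=1 s4=0 s1=0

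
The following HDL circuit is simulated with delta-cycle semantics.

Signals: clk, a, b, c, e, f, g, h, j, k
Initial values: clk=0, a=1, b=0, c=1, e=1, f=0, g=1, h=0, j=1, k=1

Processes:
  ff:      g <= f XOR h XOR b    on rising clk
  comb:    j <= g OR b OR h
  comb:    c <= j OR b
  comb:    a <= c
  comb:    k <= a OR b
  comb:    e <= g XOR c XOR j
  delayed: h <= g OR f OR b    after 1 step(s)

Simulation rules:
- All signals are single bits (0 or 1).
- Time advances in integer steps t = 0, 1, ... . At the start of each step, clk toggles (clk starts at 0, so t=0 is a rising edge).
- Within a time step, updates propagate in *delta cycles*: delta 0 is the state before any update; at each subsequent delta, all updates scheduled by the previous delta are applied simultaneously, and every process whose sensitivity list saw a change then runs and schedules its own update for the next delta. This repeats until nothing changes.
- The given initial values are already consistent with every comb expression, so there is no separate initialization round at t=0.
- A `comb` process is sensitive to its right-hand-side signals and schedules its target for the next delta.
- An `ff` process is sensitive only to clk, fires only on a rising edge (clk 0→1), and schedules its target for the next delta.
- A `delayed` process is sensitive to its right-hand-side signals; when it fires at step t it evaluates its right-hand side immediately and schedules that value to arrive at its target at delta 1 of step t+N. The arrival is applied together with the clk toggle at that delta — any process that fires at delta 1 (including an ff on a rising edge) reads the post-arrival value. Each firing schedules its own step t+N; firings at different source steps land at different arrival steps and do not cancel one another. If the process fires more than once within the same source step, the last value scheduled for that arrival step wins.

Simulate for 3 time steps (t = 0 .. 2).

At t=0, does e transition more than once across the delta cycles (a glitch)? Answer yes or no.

t=0 Δ0: b=0 j=1 clk=0 c=1 e=1 h=0 f=0 a=1 g=1 k=1
  Δ1: clk:0→1
  Δ2: g:1→0
  Δ3: j:1→0, e:1→0
  Δ4: c:1→0, e:0→1
  Δ5: e:1→0, a:1→0
  Δ6: k:1→0
  (6Δ to stable)
t=1 Δ0: b=0 j=0 clk=1 c=0 e=0 h=0 f=0 a=0 g=0 k=0
  Δ1: clk:1→0
  (1Δ to stable)
t=2 Δ0: b=0 j=0 clk=0 c=0 e=0 h=0 f=0 a=0 g=0 k=0
  Δ1: clk:0→1
  (1Δ to stable)

yes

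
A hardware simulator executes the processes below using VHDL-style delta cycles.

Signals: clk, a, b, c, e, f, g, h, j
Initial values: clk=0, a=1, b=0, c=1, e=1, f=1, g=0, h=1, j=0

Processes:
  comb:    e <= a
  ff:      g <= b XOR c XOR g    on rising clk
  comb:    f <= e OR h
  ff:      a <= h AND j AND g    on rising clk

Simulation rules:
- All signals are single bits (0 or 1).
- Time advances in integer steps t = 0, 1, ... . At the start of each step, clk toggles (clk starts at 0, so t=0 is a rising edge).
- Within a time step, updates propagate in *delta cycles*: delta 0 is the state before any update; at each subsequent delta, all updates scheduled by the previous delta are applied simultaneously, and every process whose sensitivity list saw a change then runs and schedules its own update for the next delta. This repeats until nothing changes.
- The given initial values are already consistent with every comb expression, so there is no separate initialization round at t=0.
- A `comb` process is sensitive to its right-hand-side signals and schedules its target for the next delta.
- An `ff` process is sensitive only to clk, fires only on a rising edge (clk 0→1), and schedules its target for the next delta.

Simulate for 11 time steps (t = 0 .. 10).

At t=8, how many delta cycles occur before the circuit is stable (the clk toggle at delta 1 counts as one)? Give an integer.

t0.Δ0 c=1 a=1 h=1 clk=0 f=1 b=0 e=1 g=0 j=0
t0.Δ1 c=1 a=1 h=1 clk=1 f=1 b=0 e=1 g=0 j=0
t0.Δ2 c=1 a=0 h=1 clk=1 f=1 b=0 e=1 g=1 j=0
t0.Δ3 c=1 a=0 h=1 clk=1 f=1 b=0 e=0 g=1 j=0
t1.Δ0 c=1 a=0 h=1 clk=1 f=1 b=0 e=0 g=1 j=0
t1.Δ1 c=1 a=0 h=1 clk=0 f=1 b=0 e=0 g=1 j=0
t2.Δ0 c=1 a=0 h=1 clk=0 f=1 b=0 e=0 g=1 j=0
t2.Δ1 c=1 a=0 h=1 clk=1 f=1 b=0 e=0 g=1 j=0
t2.Δ2 c=1 a=0 h=1 clk=1 f=1 b=0 e=0 g=0 j=0
t3.Δ0 c=1 a=0 h=1 clk=1 f=1 b=0 e=0 g=0 j=0
t3.Δ1 c=1 a=0 h=1 clk=0 f=1 b=0 e=0 g=0 j=0
t4.Δ0 c=1 a=0 h=1 clk=0 f=1 b=0 e=0 g=0 j=0
t4.Δ1 c=1 a=0 h=1 clk=1 f=1 b=0 e=0 g=0 j=0
t4.Δ2 c=1 a=0 h=1 clk=1 f=1 b=0 e=0 g=1 j=0
t5.Δ0 c=1 a=0 h=1 clk=1 f=1 b=0 e=0 g=1 j=0
t5.Δ1 c=1 a=0 h=1 clk=0 f=1 b=0 e=0 g=1 j=0
t6.Δ0 c=1 a=0 h=1 clk=0 f=1 b=0 e=0 g=1 j=0
t6.Δ1 c=1 a=0 h=1 clk=1 f=1 b=0 e=0 g=1 j=0
t6.Δ2 c=1 a=0 h=1 clk=1 f=1 b=0 e=0 g=0 j=0
t7.Δ0 c=1 a=0 h=1 clk=1 f=1 b=0 e=0 g=0 j=0
t7.Δ1 c=1 a=0 h=1 clk=0 f=1 b=0 e=0 g=0 j=0
t8.Δ0 c=1 a=0 h=1 clk=0 f=1 b=0 e=0 g=0 j=0
t8.Δ1 c=1 a=0 h=1 clk=1 f=1 b=0 e=0 g=0 j=0
t8.Δ2 c=1 a=0 h=1 clk=1 f=1 b=0 e=0 g=1 j=0
t9.Δ0 c=1 a=0 h=1 clk=1 f=1 b=0 e=0 g=1 j=0
t9.Δ1 c=1 a=0 h=1 clk=0 f=1 b=0 e=0 g=1 j=0
t10.Δ0 c=1 a=0 h=1 clk=0 f=1 b=0 e=0 g=1 j=0
t10.Δ1 c=1 a=0 h=1 clk=1 f=1 b=0 e=0 g=1 j=0
t10.Δ2 c=1 a=0 h=1 clk=1 f=1 b=0 e=0 g=0 j=0

2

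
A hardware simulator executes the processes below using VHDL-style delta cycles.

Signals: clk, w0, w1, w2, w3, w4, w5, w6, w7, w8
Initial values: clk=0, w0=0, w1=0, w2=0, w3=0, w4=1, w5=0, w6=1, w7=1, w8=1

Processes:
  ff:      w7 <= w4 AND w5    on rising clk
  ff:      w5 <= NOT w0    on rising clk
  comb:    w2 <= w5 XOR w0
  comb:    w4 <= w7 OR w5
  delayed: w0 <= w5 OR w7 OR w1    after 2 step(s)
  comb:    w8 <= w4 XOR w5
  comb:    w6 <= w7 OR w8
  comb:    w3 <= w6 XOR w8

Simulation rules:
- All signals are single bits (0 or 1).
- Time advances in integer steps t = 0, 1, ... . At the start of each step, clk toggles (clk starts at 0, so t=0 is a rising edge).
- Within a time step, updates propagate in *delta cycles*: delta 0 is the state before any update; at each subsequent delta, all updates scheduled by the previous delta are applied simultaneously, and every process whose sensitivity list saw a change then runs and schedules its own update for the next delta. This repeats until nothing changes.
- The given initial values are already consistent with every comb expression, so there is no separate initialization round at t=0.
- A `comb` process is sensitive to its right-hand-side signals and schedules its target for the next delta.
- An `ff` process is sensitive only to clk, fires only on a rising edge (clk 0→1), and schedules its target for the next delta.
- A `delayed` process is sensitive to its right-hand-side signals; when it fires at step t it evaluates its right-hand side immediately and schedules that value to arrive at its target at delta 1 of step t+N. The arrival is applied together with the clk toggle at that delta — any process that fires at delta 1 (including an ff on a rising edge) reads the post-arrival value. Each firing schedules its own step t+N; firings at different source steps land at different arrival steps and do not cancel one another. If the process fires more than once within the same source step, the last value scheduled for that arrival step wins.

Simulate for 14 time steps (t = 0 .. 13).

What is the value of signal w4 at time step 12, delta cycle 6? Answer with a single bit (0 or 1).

1

[bits: w8,w4,w0,w2,clk,w5,w6,w1,w3,w7]
t=0: Δ0=1100001001 Δ1=1100101001 Δ2=1100111000 Δ3=0101111000 Δ4=0101110010 Δ5=0101110000 | 5Δ
t=1: Δ0=0101110000 Δ1=0101010000 | 1Δ
t=2: Δ0=0101010000 Δ1=0111110000 Δ2=0110100001 Δ3=1111101001 | 3Δ
t=3: Δ0=1111101001 Δ1=1111001001 | 1Δ
t=4: Δ0=1111001001 Δ1=1111101001 Δ2=1111101000 Δ3=1011101000 Δ4=0011101000 Δ5=0011100010 Δ6=0011100000 | 6Δ
t=5: Δ0=0011100000 Δ1=0011000000 | 1Δ
t=6: Δ0=0011000000 Δ1=0001100000 Δ2=0000110000 Δ3=1101110000 Δ4=0101111010 Δ5=0101110010 Δ6=0101110000 | 6Δ
t=7: Δ0=0101110000 Δ1=0101010000 | 1Δ
t=8: Δ0=0101010000 Δ1=0111110000 Δ2=0110100001 Δ3=1111101001 | 3Δ
t=9: Δ0=1111101001 Δ1=1111001001 | 1Δ
t=10: Δ0=1111001001 Δ1=1111101001 Δ2=1111101000 Δ3=1011101000 Δ4=0011101000 Δ5=0011100010 Δ6=0011100000 | 6Δ
t=11: Δ0=0011100000 Δ1=0011000000 | 1Δ
t=12: Δ0=0011000000 Δ1=0001100000 Δ2=0000110000 Δ3=1101110000 Δ4=0101111010 Δ5=0101110010 Δ6=0101110000 | 6Δ
t=13: Δ0=0101110000 Δ1=0101010000 | 1Δ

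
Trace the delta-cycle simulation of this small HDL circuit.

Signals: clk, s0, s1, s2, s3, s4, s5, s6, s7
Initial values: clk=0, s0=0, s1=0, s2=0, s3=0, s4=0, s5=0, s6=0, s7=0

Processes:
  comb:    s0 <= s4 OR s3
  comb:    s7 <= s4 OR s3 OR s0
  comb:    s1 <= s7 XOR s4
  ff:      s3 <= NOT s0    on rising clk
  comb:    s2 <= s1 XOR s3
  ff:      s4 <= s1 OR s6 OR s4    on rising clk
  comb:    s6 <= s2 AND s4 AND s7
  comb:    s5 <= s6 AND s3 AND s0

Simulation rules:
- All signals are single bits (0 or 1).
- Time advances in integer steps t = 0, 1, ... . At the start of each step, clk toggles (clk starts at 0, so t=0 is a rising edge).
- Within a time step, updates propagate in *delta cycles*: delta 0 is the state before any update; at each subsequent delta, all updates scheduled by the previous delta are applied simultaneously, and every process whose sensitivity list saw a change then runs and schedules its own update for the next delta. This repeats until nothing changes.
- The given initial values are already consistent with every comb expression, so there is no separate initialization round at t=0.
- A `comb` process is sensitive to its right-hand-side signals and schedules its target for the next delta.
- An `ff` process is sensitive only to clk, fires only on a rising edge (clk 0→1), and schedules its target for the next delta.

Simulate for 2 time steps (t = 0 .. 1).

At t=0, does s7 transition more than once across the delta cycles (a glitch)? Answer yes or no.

t=0 Δ0: s2=0 s1=0 s0=0 s6=0 clk=0 s3=0 s7=0 s5=0 s4=0
  Δ1: clk:0→1
  Δ2: s3:0→1
  Δ3: s2:0→1, s0:0→1, s7:0→1
  Δ4: s1:0→1
  Δ5: s2:1→0
  (5Δ to stable)
t=1 Δ0: s2=0 s1=1 s0=1 s6=0 clk=1 s3=1 s7=1 s5=0 s4=0
  Δ1: clk:1→0
  (1Δ to stable)

no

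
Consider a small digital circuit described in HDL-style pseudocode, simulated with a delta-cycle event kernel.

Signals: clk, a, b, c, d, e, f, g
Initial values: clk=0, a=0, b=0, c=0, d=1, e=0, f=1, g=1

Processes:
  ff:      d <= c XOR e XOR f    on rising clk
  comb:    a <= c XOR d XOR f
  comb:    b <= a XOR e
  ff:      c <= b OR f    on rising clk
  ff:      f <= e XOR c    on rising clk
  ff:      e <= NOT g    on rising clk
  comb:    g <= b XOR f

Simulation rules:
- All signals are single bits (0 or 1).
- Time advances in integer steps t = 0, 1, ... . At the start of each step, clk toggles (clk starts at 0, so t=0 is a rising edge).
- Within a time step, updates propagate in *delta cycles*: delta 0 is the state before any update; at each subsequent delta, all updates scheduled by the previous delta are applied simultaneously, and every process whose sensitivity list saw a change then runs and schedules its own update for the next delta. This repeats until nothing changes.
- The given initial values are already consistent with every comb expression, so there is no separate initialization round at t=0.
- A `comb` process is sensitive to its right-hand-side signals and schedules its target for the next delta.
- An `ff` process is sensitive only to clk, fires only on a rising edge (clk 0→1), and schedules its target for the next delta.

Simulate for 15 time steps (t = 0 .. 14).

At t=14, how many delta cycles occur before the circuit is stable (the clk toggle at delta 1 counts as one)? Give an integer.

3

t0.Δ0 d=1 b=0 g=1 c=0 f=1 a=0 e=0 clk=0
t0.Δ1 d=1 b=0 g=1 c=0 f=1 a=0 e=0 clk=1
t0.Δ2 d=1 b=0 g=1 c=1 f=0 a=0 e=0 clk=1
t0.Δ3 d=1 b=0 g=0 c=1 f=0 a=0 e=0 clk=1
t1.Δ0 d=1 b=0 g=0 c=1 f=0 a=0 e=0 clk=1
t1.Δ1 d=1 b=0 g=0 c=1 f=0 a=0 e=0 clk=0
t2.Δ0 d=1 b=0 g=0 c=1 f=0 a=0 e=0 clk=0
t2.Δ1 d=1 b=0 g=0 c=1 f=0 a=0 e=0 clk=1
t2.Δ2 d=1 b=0 g=0 c=0 f=1 a=0 e=1 clk=1
t2.Δ3 d=1 b=1 g=1 c=0 f=1 a=0 e=1 clk=1
t2.Δ4 d=1 b=1 g=0 c=0 f=1 a=0 e=1 clk=1
t3.Δ0 d=1 b=1 g=0 c=0 f=1 a=0 e=1 clk=1
t3.Δ1 d=1 b=1 g=0 c=0 f=1 a=0 e=1 clk=0
t4.Δ0 d=1 b=1 g=0 c=0 f=1 a=0 e=1 clk=0
t4.Δ1 d=1 b=1 g=0 c=0 f=1 a=0 e=1 clk=1
t4.Δ2 d=0 b=1 g=0 c=1 f=1 a=0 e=1 clk=1
t5.Δ0 d=0 b=1 g=0 c=1 f=1 a=0 e=1 clk=1
t5.Δ1 d=0 b=1 g=0 c=1 f=1 a=0 e=1 clk=0
t6.Δ0 d=0 b=1 g=0 c=1 f=1 a=0 e=1 clk=0
t6.Δ1 d=0 b=1 g=0 c=1 f=1 a=0 e=1 clk=1
t6.Δ2 d=1 b=1 g=0 c=1 f=0 a=0 e=1 clk=1
t6.Δ3 d=1 b=1 g=1 c=1 f=0 a=0 e=1 clk=1
t7.Δ0 d=1 b=1 g=1 c=1 f=0 a=0 e=1 clk=1
t7.Δ1 d=1 b=1 g=1 c=1 f=0 a=0 e=1 clk=0
t8.Δ0 d=1 b=1 g=1 c=1 f=0 a=0 e=1 clk=0
t8.Δ1 d=1 b=1 g=1 c=1 f=0 a=0 e=1 clk=1
t8.Δ2 d=0 b=1 g=1 c=1 f=0 a=0 e=0 clk=1
t8.Δ3 d=0 b=0 g=1 c=1 f=0 a=1 e=0 clk=1
t8.Δ4 d=0 b=1 g=0 c=1 f=0 a=1 e=0 clk=1
t8.Δ5 d=0 b=1 g=1 c=1 f=0 a=1 e=0 clk=1
t9.Δ0 d=0 b=1 g=1 c=1 f=0 a=1 e=0 clk=1
t9.Δ1 d=0 b=1 g=1 c=1 f=0 a=1 e=0 clk=0
t10.Δ0 d=0 b=1 g=1 c=1 f=0 a=1 e=0 clk=0
t10.Δ1 d=0 b=1 g=1 c=1 f=0 a=1 e=0 clk=1
t10.Δ2 d=1 b=1 g=1 c=1 f=1 a=1 e=0 clk=1
t10.Δ3 d=1 b=1 g=0 c=1 f=1 a=1 e=0 clk=1
t11.Δ0 d=1 b=1 g=0 c=1 f=1 a=1 e=0 clk=1
t11.Δ1 d=1 b=1 g=0 c=1 f=1 a=1 e=0 clk=0
t12.Δ0 d=1 b=1 g=0 c=1 f=1 a=1 e=0 clk=0
t12.Δ1 d=1 b=1 g=0 c=1 f=1 a=1 e=0 clk=1
t12.Δ2 d=0 b=1 g=0 c=1 f=1 a=1 e=1 clk=1
t12.Δ3 d=0 b=0 g=0 c=1 f=1 a=0 e=1 clk=1
t12.Δ4 d=0 b=1 g=1 c=1 f=1 a=0 e=1 clk=1
t12.Δ5 d=0 b=1 g=0 c=1 f=1 a=0 e=1 clk=1
t13.Δ0 d=0 b=1 g=0 c=1 f=1 a=0 e=1 clk=1
t13.Δ1 d=0 b=1 g=0 c=1 f=1 a=0 e=1 clk=0
t14.Δ0 d=0 b=1 g=0 c=1 f=1 a=0 e=1 clk=0
t14.Δ1 d=0 b=1 g=0 c=1 f=1 a=0 e=1 clk=1
t14.Δ2 d=1 b=1 g=0 c=1 f=0 a=0 e=1 clk=1
t14.Δ3 d=1 b=1 g=1 c=1 f=0 a=0 e=1 clk=1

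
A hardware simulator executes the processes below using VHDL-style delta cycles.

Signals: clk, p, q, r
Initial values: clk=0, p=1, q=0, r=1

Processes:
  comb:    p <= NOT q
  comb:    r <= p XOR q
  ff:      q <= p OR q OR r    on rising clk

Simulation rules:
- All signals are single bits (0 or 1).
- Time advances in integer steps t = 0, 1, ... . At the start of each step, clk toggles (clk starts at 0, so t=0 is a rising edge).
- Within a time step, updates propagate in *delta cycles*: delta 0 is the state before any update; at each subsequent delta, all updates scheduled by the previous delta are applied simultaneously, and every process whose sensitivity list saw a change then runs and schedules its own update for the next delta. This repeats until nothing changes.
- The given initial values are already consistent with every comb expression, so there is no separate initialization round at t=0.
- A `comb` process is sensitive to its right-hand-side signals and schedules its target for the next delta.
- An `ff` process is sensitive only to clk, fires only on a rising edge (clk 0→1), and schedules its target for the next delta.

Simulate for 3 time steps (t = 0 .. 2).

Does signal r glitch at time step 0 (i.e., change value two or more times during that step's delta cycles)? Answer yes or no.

yes

[bits: q,r,p,clk]
t=0: Δ0=0110 Δ1=0111 Δ2=1111 Δ3=1001 Δ4=1101 | 4Δ
t=1: Δ0=1101 Δ1=1100 | 1Δ
t=2: Δ0=1100 Δ1=1101 | 1Δ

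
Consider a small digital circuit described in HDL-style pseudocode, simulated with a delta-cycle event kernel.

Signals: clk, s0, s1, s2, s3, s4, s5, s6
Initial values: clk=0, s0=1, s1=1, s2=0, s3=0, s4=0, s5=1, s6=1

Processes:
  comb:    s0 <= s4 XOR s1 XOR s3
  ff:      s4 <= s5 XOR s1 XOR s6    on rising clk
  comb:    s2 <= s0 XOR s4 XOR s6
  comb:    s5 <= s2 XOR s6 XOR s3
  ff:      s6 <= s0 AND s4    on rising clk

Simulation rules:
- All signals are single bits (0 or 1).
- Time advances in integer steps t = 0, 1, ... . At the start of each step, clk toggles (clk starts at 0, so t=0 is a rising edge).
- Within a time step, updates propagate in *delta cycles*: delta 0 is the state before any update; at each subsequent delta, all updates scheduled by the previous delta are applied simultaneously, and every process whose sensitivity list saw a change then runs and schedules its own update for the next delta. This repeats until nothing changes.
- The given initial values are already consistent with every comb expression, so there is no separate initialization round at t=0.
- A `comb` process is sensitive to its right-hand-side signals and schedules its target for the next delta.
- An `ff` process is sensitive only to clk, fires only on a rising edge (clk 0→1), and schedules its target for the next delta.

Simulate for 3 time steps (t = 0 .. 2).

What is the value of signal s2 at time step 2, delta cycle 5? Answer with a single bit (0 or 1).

1

t0.Δ0 s4=0 s5=1 s6=1 clk=0 s3=0 s1=1 s0=1 s2=0
t0.Δ1 s4=0 s5=1 s6=1 clk=1 s3=0 s1=1 s0=1 s2=0
t0.Δ2 s4=1 s5=1 s6=0 clk=1 s3=0 s1=1 s0=1 s2=0
t0.Δ3 s4=1 s5=0 s6=0 clk=1 s3=0 s1=1 s0=0 s2=0
t0.Δ4 s4=1 s5=0 s6=0 clk=1 s3=0 s1=1 s0=0 s2=1
t0.Δ5 s4=1 s5=1 s6=0 clk=1 s3=0 s1=1 s0=0 s2=1
t1.Δ0 s4=1 s5=1 s6=0 clk=1 s3=0 s1=1 s0=0 s2=1
t1.Δ1 s4=1 s5=1 s6=0 clk=0 s3=0 s1=1 s0=0 s2=1
t2.Δ0 s4=1 s5=1 s6=0 clk=0 s3=0 s1=1 s0=0 s2=1
t2.Δ1 s4=1 s5=1 s6=0 clk=1 s3=0 s1=1 s0=0 s2=1
t2.Δ2 s4=0 s5=1 s6=0 clk=1 s3=0 s1=1 s0=0 s2=1
t2.Δ3 s4=0 s5=1 s6=0 clk=1 s3=0 s1=1 s0=1 s2=0
t2.Δ4 s4=0 s5=0 s6=0 clk=1 s3=0 s1=1 s0=1 s2=1
t2.Δ5 s4=0 s5=1 s6=0 clk=1 s3=0 s1=1 s0=1 s2=1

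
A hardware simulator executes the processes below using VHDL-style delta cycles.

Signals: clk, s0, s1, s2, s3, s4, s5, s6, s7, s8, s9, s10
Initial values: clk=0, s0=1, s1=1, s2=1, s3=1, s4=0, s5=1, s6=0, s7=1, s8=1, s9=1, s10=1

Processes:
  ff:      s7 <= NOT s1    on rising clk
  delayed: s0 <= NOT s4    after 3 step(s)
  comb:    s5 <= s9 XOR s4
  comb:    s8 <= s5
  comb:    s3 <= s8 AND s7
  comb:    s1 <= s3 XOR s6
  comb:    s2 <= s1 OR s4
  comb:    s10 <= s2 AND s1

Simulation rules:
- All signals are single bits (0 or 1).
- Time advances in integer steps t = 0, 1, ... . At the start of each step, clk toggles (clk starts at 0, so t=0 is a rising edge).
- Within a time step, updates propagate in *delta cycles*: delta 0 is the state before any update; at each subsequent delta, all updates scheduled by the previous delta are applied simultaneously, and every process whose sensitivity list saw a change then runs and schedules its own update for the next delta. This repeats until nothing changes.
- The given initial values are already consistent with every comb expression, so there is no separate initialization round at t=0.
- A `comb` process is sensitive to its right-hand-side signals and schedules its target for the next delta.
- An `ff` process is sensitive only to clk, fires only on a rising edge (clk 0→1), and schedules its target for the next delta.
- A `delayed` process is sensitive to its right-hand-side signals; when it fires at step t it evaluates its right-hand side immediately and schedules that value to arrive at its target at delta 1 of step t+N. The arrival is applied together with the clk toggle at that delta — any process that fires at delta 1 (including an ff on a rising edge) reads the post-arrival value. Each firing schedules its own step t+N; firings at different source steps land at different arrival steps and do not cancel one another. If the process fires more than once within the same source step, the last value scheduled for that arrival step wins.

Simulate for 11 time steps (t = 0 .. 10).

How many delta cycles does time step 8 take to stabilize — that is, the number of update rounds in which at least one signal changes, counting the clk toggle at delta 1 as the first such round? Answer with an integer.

5

t0.Δ0 s6=0 clk=0 s4=0 s3=1 s7=1 s2=1 s9=1 s10=1 s8=1 s1=1 s5=1 s0=1
t0.Δ1 s6=0 clk=1 s4=0 s3=1 s7=1 s2=1 s9=1 s10=1 s8=1 s1=1 s5=1 s0=1
t0.Δ2 s6=0 clk=1 s4=0 s3=1 s7=0 s2=1 s9=1 s10=1 s8=1 s1=1 s5=1 s0=1
t0.Δ3 s6=0 clk=1 s4=0 s3=0 s7=0 s2=1 s9=1 s10=1 s8=1 s1=1 s5=1 s0=1
t0.Δ4 s6=0 clk=1 s4=0 s3=0 s7=0 s2=1 s9=1 s10=1 s8=1 s1=0 s5=1 s0=1
t0.Δ5 s6=0 clk=1 s4=0 s3=0 s7=0 s2=0 s9=1 s10=0 s8=1 s1=0 s5=1 s0=1
t1.Δ0 s6=0 clk=1 s4=0 s3=0 s7=0 s2=0 s9=1 s10=0 s8=1 s1=0 s5=1 s0=1
t1.Δ1 s6=0 clk=0 s4=0 s3=0 s7=0 s2=0 s9=1 s10=0 s8=1 s1=0 s5=1 s0=1
t2.Δ0 s6=0 clk=0 s4=0 s3=0 s7=0 s2=0 s9=1 s10=0 s8=1 s1=0 s5=1 s0=1
t2.Δ1 s6=0 clk=1 s4=0 s3=0 s7=0 s2=0 s9=1 s10=0 s8=1 s1=0 s5=1 s0=1
t2.Δ2 s6=0 clk=1 s4=0 s3=0 s7=1 s2=0 s9=1 s10=0 s8=1 s1=0 s5=1 s0=1
t2.Δ3 s6=0 clk=1 s4=0 s3=1 s7=1 s2=0 s9=1 s10=0 s8=1 s1=0 s5=1 s0=1
t2.Δ4 s6=0 clk=1 s4=0 s3=1 s7=1 s2=0 s9=1 s10=0 s8=1 s1=1 s5=1 s0=1
t2.Δ5 s6=0 clk=1 s4=0 s3=1 s7=1 s2=1 s9=1 s10=0 s8=1 s1=1 s5=1 s0=1
t2.Δ6 s6=0 clk=1 s4=0 s3=1 s7=1 s2=1 s9=1 s10=1 s8=1 s1=1 s5=1 s0=1
t3.Δ0 s6=0 clk=1 s4=0 s3=1 s7=1 s2=1 s9=1 s10=1 s8=1 s1=1 s5=1 s0=1
t3.Δ1 s6=0 clk=0 s4=0 s3=1 s7=1 s2=1 s9=1 s10=1 s8=1 s1=1 s5=1 s0=1
t4.Δ0 s6=0 clk=0 s4=0 s3=1 s7=1 s2=1 s9=1 s10=1 s8=1 s1=1 s5=1 s0=1
t4.Δ1 s6=0 clk=1 s4=0 s3=1 s7=1 s2=1 s9=1 s10=1 s8=1 s1=1 s5=1 s0=1
t4.Δ2 s6=0 clk=1 s4=0 s3=1 s7=0 s2=1 s9=1 s10=1 s8=1 s1=1 s5=1 s0=1
t4.Δ3 s6=0 clk=1 s4=0 s3=0 s7=0 s2=1 s9=1 s10=1 s8=1 s1=1 s5=1 s0=1
t4.Δ4 s6=0 clk=1 s4=0 s3=0 s7=0 s2=1 s9=1 s10=1 s8=1 s1=0 s5=1 s0=1
t4.Δ5 s6=0 clk=1 s4=0 s3=0 s7=0 s2=0 s9=1 s10=0 s8=1 s1=0 s5=1 s0=1
t5.Δ0 s6=0 clk=1 s4=0 s3=0 s7=0 s2=0 s9=1 s10=0 s8=1 s1=0 s5=1 s0=1
t5.Δ1 s6=0 clk=0 s4=0 s3=0 s7=0 s2=0 s9=1 s10=0 s8=1 s1=0 s5=1 s0=1
t6.Δ0 s6=0 clk=0 s4=0 s3=0 s7=0 s2=0 s9=1 s10=0 s8=1 s1=0 s5=1 s0=1
t6.Δ1 s6=0 clk=1 s4=0 s3=0 s7=0 s2=0 s9=1 s10=0 s8=1 s1=0 s5=1 s0=1
t6.Δ2 s6=0 clk=1 s4=0 s3=0 s7=1 s2=0 s9=1 s10=0 s8=1 s1=0 s5=1 s0=1
t6.Δ3 s6=0 clk=1 s4=0 s3=1 s7=1 s2=0 s9=1 s10=0 s8=1 s1=0 s5=1 s0=1
t6.Δ4 s6=0 clk=1 s4=0 s3=1 s7=1 s2=0 s9=1 s10=0 s8=1 s1=1 s5=1 s0=1
t6.Δ5 s6=0 clk=1 s4=0 s3=1 s7=1 s2=1 s9=1 s10=0 s8=1 s1=1 s5=1 s0=1
t6.Δ6 s6=0 clk=1 s4=0 s3=1 s7=1 s2=1 s9=1 s10=1 s8=1 s1=1 s5=1 s0=1
t7.Δ0 s6=0 clk=1 s4=0 s3=1 s7=1 s2=1 s9=1 s10=1 s8=1 s1=1 s5=1 s0=1
t7.Δ1 s6=0 clk=0 s4=0 s3=1 s7=1 s2=1 s9=1 s10=1 s8=1 s1=1 s5=1 s0=1
t8.Δ0 s6=0 clk=0 s4=0 s3=1 s7=1 s2=1 s9=1 s10=1 s8=1 s1=1 s5=1 s0=1
t8.Δ1 s6=0 clk=1 s4=0 s3=1 s7=1 s2=1 s9=1 s10=1 s8=1 s1=1 s5=1 s0=1
t8.Δ2 s6=0 clk=1 s4=0 s3=1 s7=0 s2=1 s9=1 s10=1 s8=1 s1=1 s5=1 s0=1
t8.Δ3 s6=0 clk=1 s4=0 s3=0 s7=0 s2=1 s9=1 s10=1 s8=1 s1=1 s5=1 s0=1
t8.Δ4 s6=0 clk=1 s4=0 s3=0 s7=0 s2=1 s9=1 s10=1 s8=1 s1=0 s5=1 s0=1
t8.Δ5 s6=0 clk=1 s4=0 s3=0 s7=0 s2=0 s9=1 s10=0 s8=1 s1=0 s5=1 s0=1
t9.Δ0 s6=0 clk=1 s4=0 s3=0 s7=0 s2=0 s9=1 s10=0 s8=1 s1=0 s5=1 s0=1
t9.Δ1 s6=0 clk=0 s4=0 s3=0 s7=0 s2=0 s9=1 s10=0 s8=1 s1=0 s5=1 s0=1
t10.Δ0 s6=0 clk=0 s4=0 s3=0 s7=0 s2=0 s9=1 s10=0 s8=1 s1=0 s5=1 s0=1
t10.Δ1 s6=0 clk=1 s4=0 s3=0 s7=0 s2=0 s9=1 s10=0 s8=1 s1=0 s5=1 s0=1
t10.Δ2 s6=0 clk=1 s4=0 s3=0 s7=1 s2=0 s9=1 s10=0 s8=1 s1=0 s5=1 s0=1
t10.Δ3 s6=0 clk=1 s4=0 s3=1 s7=1 s2=0 s9=1 s10=0 s8=1 s1=0 s5=1 s0=1
t10.Δ4 s6=0 clk=1 s4=0 s3=1 s7=1 s2=0 s9=1 s10=0 s8=1 s1=1 s5=1 s0=1
t10.Δ5 s6=0 clk=1 s4=0 s3=1 s7=1 s2=1 s9=1 s10=0 s8=1 s1=1 s5=1 s0=1
t10.Δ6 s6=0 clk=1 s4=0 s3=1 s7=1 s2=1 s9=1 s10=1 s8=1 s1=1 s5=1 s0=1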